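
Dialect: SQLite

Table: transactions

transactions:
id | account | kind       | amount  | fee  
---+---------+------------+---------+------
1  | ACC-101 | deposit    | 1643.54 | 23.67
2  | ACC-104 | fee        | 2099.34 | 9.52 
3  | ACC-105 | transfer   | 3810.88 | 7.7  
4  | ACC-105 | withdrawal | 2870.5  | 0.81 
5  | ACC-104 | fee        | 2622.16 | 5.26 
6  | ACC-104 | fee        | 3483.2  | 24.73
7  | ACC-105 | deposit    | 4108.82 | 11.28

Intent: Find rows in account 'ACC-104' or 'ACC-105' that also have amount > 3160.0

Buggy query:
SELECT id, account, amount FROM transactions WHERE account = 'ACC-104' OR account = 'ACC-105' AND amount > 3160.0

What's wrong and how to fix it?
Bug: AND binds tighter than OR, so this parses as account = 'ACC-104' OR (account = 'ACC-105' AND amount > 3160.0)

Fix: Add parentheses around the OR so the AND applies to both alternatives

Corrected query:
SELECT id, account, amount FROM transactions WHERE (account = 'ACC-104' OR account = 'ACC-105') AND amount > 3160.0

Result:
id | account | amount 
---+---------+--------
3  | ACC-105 | 3810.88
6  | ACC-104 | 3483.2 
7  | ACC-105 | 4108.82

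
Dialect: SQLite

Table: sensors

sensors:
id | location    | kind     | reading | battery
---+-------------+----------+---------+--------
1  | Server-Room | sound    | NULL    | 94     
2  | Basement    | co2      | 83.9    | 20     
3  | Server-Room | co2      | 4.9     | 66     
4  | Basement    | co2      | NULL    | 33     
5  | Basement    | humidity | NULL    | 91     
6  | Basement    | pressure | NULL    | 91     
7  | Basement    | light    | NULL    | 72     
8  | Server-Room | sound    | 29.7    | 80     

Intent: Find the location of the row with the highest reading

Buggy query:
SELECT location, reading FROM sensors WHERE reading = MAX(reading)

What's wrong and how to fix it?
Bug: WHERE is evaluated per row; an aggregate over the whole table isn't defined there

Fix: Use a subquery: WHERE reading = (SELECT MAX(reading) FROM sensors)

Corrected query:
SELECT location, reading FROM sensors WHERE reading = (SELECT MAX(reading) FROM sensors)

Result:
location | reading
---------+--------
Basement | 83.9   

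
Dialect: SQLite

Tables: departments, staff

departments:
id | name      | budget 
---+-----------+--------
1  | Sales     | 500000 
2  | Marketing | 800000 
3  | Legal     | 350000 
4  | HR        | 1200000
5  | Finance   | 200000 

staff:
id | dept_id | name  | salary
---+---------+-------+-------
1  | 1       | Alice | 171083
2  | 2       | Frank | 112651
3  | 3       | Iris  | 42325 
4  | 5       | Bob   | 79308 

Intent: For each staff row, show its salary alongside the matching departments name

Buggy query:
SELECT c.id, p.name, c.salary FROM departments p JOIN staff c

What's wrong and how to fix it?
Bug: Missing join condition: each staff row is matched to all departments rows instead of just its own

Fix: Add ON c.dept_id = p.id to the JOIN

Corrected query:
SELECT c.id, p.name, c.salary FROM departments p JOIN staff c ON c.dept_id = p.id

Result:
id | name      | salary
---+-----------+-------
1  | Sales     | 171083
2  | Marketing | 112651
3  | Legal     | 42325 
4  | Finance   | 79308 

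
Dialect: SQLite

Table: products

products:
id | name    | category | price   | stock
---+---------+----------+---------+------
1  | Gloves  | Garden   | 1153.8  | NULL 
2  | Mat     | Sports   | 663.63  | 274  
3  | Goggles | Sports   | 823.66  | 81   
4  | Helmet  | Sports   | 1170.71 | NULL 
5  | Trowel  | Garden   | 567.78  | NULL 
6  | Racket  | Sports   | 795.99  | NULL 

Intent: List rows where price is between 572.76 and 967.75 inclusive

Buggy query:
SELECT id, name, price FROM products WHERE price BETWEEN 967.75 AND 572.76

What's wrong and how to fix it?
Bug: BETWEEN expects the lower bound first; with 967.75 AND 572.76 the range is empty

Fix: Swap the bounds so the smaller value comes first

Corrected query:
SELECT id, name, price FROM products WHERE price BETWEEN 572.76 AND 967.75

Result:
id | name    | price 
---+---------+-------
2  | Mat     | 663.63
3  | Goggles | 823.66
6  | Racket  | 795.99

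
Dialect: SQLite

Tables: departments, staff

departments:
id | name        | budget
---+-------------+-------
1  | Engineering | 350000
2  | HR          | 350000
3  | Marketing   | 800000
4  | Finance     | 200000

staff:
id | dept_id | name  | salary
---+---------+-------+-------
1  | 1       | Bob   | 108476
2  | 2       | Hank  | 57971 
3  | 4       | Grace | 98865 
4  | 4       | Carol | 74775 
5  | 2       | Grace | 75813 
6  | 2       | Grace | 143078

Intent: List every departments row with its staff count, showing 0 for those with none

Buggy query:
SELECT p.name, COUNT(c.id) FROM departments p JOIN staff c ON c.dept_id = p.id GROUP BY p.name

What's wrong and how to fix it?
Bug: An inner join excludes parents with zero children

Fix: Switch to LEFT JOIN to retain unmatched parent rows

Corrected query:
SELECT p.name, COUNT(c.id) FROM departments p LEFT JOIN staff c ON c.dept_id = p.id GROUP BY p.name

Result:
name        | COUNT(c.id)
------------+------------
Engineering | 1          
Finance     | 2          
HR          | 3          
Marketing   | 0          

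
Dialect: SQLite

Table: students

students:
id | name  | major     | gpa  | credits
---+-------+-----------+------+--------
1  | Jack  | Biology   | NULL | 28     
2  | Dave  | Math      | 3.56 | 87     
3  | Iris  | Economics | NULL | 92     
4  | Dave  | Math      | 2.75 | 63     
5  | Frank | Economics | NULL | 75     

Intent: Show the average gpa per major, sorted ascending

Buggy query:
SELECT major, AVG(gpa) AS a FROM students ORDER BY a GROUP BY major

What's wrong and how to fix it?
Bug: ORDER BY appears before GROUP BY; SQL clause order requires GROUP BY first

Fix: Reorder: SELECT … FROM … GROUP BY … ORDER BY …

Corrected query:
SELECT major, AVG(gpa) AS a FROM students GROUP BY major ORDER BY a

Result:
major     | a    
----------+------
Biology   | NULL 
Economics | NULL 
Math      | 3.155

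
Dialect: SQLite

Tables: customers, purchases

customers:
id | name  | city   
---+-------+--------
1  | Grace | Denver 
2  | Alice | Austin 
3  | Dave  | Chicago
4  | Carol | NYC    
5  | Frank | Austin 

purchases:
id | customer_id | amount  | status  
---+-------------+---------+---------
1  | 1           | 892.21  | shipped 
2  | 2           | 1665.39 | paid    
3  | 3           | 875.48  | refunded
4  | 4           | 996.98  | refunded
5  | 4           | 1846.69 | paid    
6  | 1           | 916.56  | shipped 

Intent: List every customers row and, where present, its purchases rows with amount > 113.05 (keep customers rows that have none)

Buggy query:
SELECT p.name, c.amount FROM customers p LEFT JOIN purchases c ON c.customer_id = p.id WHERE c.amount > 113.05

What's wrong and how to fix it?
Bug: A WHERE condition on the right-hand table after LEFT JOIN drops unmatched parents

Fix: Put 'c.amount > 113.05' in the JOIN's ON clause instead of WHERE

Corrected query:
SELECT p.name, c.amount FROM customers p LEFT JOIN purchases c ON c.customer_id = p.id AND c.amount > 113.05

Result:
name  | amount 
------+--------
Grace | 892.21 
Grace | 916.56 
Alice | 1665.39
Dave  | 875.48 
Carol | 996.98 
Carol | 1846.69
Frank | NULL   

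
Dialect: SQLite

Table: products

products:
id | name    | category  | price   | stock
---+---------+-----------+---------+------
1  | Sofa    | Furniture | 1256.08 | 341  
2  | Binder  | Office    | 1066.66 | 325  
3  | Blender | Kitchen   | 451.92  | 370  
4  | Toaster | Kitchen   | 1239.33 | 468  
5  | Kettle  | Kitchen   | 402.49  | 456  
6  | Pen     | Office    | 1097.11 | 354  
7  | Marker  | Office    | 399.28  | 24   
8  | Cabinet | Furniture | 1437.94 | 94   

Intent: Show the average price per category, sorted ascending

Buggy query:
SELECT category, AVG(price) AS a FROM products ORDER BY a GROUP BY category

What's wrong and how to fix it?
Bug: GROUP BY must precede ORDER BY

Fix: Reorder: SELECT … FROM … GROUP BY … ORDER BY …

Corrected query:
SELECT category, AVG(price) AS a FROM products GROUP BY category ORDER BY a

Result:
category  | a         
----------+-----------
Kitchen   | 697.913333
Office    | 854.35    
Furniture | 1347.01   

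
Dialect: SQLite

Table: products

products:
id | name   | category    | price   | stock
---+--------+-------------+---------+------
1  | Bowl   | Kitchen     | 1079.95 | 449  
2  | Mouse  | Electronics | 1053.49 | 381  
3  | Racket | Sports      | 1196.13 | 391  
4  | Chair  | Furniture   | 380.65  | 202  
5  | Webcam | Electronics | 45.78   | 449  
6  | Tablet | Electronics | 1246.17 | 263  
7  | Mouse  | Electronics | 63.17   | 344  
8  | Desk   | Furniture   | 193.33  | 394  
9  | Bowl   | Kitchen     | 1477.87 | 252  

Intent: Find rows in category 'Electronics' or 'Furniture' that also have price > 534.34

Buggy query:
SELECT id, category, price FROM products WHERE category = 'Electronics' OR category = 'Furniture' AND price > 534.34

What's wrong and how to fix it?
Bug: Without parentheses, AND is evaluated before OR, so the price filter only applies to the 'Furniture' branch

Fix: Add parentheses around the OR so the AND applies to both alternatives

Corrected query:
SELECT id, category, price FROM products WHERE (category = 'Electronics' OR category = 'Furniture') AND price > 534.34

Result:
id | category    | price  
---+-------------+--------
2  | Electronics | 1053.49
6  | Electronics | 1246.17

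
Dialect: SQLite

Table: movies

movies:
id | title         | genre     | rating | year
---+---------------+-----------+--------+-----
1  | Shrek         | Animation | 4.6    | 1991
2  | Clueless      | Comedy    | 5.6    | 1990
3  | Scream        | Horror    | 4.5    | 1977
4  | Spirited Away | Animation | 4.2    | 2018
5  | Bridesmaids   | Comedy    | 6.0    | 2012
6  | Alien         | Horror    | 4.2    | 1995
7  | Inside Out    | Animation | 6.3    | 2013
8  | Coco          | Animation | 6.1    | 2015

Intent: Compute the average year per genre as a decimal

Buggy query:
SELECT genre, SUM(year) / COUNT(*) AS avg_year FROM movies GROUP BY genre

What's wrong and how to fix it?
Bug: Both operands are integers, so '/' performs integer division and truncates

Fix: Multiply by 1.0 (or CAST to REAL) to force floating-point division

Corrected query:
SELECT genre, SUM(year) * 1.0 / COUNT(*) AS avg_year FROM movies GROUP BY genre

Result:
genre     | avg_year
----------+---------
Animation | 2009.25 
Comedy    | 2001    
Horror    | 1986    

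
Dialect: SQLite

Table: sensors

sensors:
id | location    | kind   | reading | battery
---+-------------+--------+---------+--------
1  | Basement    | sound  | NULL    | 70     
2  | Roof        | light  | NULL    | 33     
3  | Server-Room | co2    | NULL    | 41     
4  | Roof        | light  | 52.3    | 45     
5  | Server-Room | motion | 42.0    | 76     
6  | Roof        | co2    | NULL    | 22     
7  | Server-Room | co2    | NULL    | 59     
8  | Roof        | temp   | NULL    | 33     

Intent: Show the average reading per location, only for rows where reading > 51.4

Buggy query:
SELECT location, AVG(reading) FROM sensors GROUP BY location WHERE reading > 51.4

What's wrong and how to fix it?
Bug: WHERE cannot follow GROUP BY

Fix: Place WHERE between FROM and GROUP BY

Corrected query:
SELECT location, AVG(reading) FROM sensors WHERE reading > 51.4 GROUP BY location

Result:
location | AVG(reading)
---------+-------------
Roof     | 52.3        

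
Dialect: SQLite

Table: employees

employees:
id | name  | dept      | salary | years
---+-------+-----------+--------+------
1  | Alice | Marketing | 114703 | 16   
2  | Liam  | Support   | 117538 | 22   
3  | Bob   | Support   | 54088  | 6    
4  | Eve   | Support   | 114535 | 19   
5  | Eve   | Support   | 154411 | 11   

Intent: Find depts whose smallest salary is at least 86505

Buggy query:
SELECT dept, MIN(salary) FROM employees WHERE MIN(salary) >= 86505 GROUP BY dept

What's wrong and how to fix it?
Bug: Aggregates like MIN are computed per group after WHERE runs

Fix: Replace WHERE with HAVING after the GROUP BY

Corrected query:
SELECT dept, MIN(salary) FROM employees GROUP BY dept HAVING MIN(salary) >= 86505

Result:
dept      | MIN(salary)
----------+------------
Marketing | 114703     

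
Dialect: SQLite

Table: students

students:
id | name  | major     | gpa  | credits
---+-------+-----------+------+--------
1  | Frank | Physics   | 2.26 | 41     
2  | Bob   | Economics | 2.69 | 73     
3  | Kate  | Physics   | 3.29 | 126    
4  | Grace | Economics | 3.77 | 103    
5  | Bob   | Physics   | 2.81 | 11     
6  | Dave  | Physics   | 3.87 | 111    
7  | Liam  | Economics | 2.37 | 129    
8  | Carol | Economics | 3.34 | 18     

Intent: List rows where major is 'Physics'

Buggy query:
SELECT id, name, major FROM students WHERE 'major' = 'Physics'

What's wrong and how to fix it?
Bug: 'major' in single quotes is a string literal, not the column; the comparison is literal-vs-literal and never true

Fix: Reference the column as major without single quotes

Corrected query:
SELECT id, name, major FROM students WHERE major = 'Physics'

Result:
id | name  | major  
---+-------+--------
1  | Frank | Physics
3  | Kate  | Physics
5  | Bob   | Physics
6  | Dave  | Physics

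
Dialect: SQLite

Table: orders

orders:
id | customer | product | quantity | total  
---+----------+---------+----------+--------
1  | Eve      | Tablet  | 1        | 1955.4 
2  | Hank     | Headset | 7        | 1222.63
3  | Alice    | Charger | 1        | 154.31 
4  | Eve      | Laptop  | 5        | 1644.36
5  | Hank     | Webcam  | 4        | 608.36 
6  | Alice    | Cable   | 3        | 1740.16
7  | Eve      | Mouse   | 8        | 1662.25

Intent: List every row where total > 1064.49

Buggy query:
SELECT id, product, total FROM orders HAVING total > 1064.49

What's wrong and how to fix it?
Bug: HAVING filters the output of aggregation, but this query has no GROUP BY and no aggregate functions, so SQLite rejects it (HAVING clause on a non-aggregate query); the condition here is per row

Fix: Replace HAVING with WHERE since the condition applies to individual rows

Corrected query:
SELECT id, product, total FROM orders WHERE total > 1064.49

Result:
id | product | total  
---+---------+--------
1  | Tablet  | 1955.4 
2  | Headset | 1222.63
4  | Laptop  | 1644.36
6  | Cable   | 1740.16
7  | Mouse   | 1662.25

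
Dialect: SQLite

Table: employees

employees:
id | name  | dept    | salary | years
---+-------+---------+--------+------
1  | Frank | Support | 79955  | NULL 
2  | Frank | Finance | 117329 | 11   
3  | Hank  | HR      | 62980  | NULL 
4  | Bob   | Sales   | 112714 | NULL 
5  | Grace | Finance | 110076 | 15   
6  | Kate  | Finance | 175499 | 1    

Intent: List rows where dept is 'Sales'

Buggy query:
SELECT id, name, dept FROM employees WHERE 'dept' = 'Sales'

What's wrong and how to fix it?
Bug: 'dept' in single quotes is a string literal, not the column; the comparison is literal-vs-literal and never true

Fix: Remove the quotes around the column name (or use double quotes for an identifier)

Corrected query:
SELECT id, name, dept FROM employees WHERE dept = 'Sales'

Result:
id | name | dept 
---+------+------
4  | Bob  | Sales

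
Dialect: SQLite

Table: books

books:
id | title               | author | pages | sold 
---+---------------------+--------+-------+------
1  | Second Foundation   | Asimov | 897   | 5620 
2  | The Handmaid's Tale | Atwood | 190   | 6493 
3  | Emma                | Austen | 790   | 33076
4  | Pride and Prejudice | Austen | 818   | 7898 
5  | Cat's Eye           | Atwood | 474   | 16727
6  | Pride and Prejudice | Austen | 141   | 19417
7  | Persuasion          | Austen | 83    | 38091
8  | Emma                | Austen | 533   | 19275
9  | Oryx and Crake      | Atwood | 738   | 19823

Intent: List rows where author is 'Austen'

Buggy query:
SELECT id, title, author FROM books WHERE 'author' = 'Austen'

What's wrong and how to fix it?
Bug: 'author' in single quotes is a string literal, not the column; the comparison is literal-vs-literal and never true

Fix: Remove the quotes around the column name (or use double quotes for an identifier)

Corrected query:
SELECT id, title, author FROM books WHERE author = 'Austen'

Result:
id | title               | author
---+---------------------+-------
3  | Emma                | Austen
4  | Pride and Prejudice | Austen
6  | Pride and Prejudice | Austen
7  | Persuasion          | Austen
8  | Emma                | Austen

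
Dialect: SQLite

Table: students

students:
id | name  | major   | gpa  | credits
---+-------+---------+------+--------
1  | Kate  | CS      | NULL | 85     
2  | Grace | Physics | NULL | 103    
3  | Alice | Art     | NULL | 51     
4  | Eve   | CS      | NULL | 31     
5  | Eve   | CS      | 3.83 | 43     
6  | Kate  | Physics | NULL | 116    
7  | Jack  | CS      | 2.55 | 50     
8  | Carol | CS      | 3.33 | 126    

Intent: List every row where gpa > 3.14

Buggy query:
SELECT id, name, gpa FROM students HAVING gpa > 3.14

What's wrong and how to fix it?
Bug: HAVING filters the output of aggregation, but this query has no GROUP BY and no aggregate functions, so SQLite rejects it (HAVING clause on a non-aggregate query); the condition here is per row

Fix: Use WHERE for row-level filtering

Corrected query:
SELECT id, name, gpa FROM students WHERE gpa > 3.14

Result:
id | name  | gpa 
---+-------+-----
5  | Eve   | 3.83
8  | Carol | 3.33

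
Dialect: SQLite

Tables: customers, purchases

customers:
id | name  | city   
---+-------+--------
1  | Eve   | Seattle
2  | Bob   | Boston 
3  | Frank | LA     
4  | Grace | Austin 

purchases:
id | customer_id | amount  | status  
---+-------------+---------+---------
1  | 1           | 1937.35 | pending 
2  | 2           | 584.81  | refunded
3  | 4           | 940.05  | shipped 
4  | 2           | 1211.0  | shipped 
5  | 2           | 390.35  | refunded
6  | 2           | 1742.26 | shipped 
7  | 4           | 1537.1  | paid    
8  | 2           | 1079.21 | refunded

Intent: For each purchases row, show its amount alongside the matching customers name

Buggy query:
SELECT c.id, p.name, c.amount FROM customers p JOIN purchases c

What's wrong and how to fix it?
Bug: JOIN with no ON clause produces a cartesian product; every purchases row pairs with every customers row

Fix: Add ON c.customer_id = p.id to the JOIN

Corrected query:
SELECT c.id, p.name, c.amount FROM customers p JOIN purchases c ON c.customer_id = p.id

Result:
id | name  | amount 
---+-------+--------
1  | Eve   | 1937.35
2  | Bob   | 584.81 
3  | Grace | 940.05 
4  | Bob   | 1211   
5  | Bob   | 390.35 
6  | Bob   | 1742.26
7  | Grace | 1537.1 
8  | Bob   | 1079.21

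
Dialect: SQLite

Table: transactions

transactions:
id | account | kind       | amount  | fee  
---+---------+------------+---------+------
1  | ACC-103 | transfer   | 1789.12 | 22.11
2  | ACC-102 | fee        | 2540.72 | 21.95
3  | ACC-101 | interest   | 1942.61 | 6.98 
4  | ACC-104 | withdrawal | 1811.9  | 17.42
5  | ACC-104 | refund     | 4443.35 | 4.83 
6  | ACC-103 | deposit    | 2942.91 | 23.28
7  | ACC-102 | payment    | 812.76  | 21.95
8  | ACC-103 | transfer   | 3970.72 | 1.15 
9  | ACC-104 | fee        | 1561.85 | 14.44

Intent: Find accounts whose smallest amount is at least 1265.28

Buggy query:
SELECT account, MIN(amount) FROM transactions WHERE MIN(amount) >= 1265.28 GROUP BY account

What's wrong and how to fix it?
Bug: MIN() in WHERE is a misuse of aggregate

Fix: Use HAVING for the per-group MIN condition

Corrected query:
SELECT account, MIN(amount) FROM transactions GROUP BY account HAVING MIN(amount) >= 1265.28

Result:
account | MIN(amount)
--------+------------
ACC-101 | 1942.61    
ACC-103 | 1789.12    
ACC-104 | 1561.85    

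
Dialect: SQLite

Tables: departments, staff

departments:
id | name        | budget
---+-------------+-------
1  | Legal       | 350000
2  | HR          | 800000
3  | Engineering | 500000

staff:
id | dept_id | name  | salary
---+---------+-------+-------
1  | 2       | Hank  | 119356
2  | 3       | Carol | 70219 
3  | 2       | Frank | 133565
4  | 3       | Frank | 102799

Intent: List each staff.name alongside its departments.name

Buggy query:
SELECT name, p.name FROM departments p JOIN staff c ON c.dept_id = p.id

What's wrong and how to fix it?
Bug: 'name' exists in both joined tables, so the database can't tell which one is meant

Fix: Qualify the column with its table alias (c.name)

Corrected query:
SELECT c.name, p.name FROM departments p JOIN staff c ON c.dept_id = p.id

Result:
name  | name       
------+------------
Hank  | HR         
Carol | Engineering
Frank | HR         
Frank | Engineering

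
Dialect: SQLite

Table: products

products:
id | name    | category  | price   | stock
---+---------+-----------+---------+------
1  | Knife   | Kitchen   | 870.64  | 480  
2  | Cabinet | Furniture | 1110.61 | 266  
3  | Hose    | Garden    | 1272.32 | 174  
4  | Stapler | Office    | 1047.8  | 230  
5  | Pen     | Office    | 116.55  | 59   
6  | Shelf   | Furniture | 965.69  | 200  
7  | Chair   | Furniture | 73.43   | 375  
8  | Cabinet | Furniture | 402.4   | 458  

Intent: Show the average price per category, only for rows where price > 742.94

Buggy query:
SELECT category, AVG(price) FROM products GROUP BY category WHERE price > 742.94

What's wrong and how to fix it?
Bug: WHERE cannot follow GROUP BY

Fix: Place WHERE between FROM and GROUP BY

Corrected query:
SELECT category, AVG(price) FROM products WHERE price > 742.94 GROUP BY category

Result:
category  | AVG(price)
----------+-----------
Furniture | 1038.15   
Garden    | 1272.32   
Kitchen   | 870.64    
Office    | 1047.8    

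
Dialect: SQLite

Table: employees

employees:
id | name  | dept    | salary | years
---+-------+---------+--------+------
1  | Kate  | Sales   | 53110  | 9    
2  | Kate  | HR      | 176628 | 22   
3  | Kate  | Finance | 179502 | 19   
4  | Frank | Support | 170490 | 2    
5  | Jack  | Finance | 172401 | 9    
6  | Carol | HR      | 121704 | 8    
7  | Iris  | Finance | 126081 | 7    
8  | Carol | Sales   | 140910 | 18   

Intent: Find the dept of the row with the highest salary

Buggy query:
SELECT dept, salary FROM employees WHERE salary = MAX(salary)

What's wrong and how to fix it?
Bug: WHERE is evaluated per row; an aggregate over the whole table isn't defined there

Fix: Wrap MAX in a scalar subquery so WHERE compares against a single value

Corrected query:
SELECT dept, salary FROM employees WHERE salary = (SELECT MAX(salary) FROM employees)

Result:
dept    | salary
--------+-------
Finance | 179502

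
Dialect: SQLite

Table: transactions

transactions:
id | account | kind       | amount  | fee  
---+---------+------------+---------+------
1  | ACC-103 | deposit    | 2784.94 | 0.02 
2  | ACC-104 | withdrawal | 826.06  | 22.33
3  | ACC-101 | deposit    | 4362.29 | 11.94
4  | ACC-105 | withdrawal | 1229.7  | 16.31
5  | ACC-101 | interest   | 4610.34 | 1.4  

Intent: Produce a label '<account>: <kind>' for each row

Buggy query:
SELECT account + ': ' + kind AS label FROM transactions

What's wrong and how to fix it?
Bug: '+' is numeric addition; on text columns SQLite converts them to 0 instead of concatenating

Fix: Replace + with || to concatenate text

Corrected query:
SELECT account || ': ' || kind AS label FROM transactions

Result:
label              
-------------------
ACC-103: deposit   
ACC-104: withdrawal
ACC-101: deposit   
ACC-105: withdrawal
ACC-101: interest  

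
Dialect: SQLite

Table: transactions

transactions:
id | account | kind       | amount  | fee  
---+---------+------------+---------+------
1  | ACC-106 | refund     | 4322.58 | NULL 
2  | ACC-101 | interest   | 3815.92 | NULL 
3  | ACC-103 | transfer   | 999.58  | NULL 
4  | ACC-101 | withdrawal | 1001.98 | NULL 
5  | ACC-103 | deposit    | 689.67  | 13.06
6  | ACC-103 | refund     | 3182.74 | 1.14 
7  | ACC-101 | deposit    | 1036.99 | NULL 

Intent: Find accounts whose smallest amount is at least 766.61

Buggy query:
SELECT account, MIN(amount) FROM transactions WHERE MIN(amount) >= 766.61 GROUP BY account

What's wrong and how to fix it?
Bug: Aggregates like MIN are computed per group after WHERE runs

Fix: Replace WHERE with HAVING after the GROUP BY

Corrected query:
SELECT account, MIN(amount) FROM transactions GROUP BY account HAVING MIN(amount) >= 766.61

Result:
account | MIN(amount)
--------+------------
ACC-101 | 1001.98    
ACC-106 | 4322.58    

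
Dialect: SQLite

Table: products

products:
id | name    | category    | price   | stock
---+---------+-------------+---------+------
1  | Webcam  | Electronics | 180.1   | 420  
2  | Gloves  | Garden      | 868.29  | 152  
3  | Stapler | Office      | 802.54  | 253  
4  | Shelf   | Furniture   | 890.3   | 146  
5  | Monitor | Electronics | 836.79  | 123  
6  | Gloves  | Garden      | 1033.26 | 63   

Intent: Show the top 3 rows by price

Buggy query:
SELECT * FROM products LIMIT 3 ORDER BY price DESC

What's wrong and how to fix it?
Bug: ORDER BY cannot follow LIMIT; LIMIT is the final clause

Fix: Sort with ORDER BY, then apply LIMIT

Corrected query:
SELECT * FROM products ORDER BY price DESC LIMIT 3

Result:
id | name   | category  | price   | stock
---+--------+-----------+---------+------
6  | Gloves | Garden    | 1033.26 | 63   
4  | Shelf  | Furniture | 890.3   | 146  
2  | Gloves | Garden    | 868.29  | 152  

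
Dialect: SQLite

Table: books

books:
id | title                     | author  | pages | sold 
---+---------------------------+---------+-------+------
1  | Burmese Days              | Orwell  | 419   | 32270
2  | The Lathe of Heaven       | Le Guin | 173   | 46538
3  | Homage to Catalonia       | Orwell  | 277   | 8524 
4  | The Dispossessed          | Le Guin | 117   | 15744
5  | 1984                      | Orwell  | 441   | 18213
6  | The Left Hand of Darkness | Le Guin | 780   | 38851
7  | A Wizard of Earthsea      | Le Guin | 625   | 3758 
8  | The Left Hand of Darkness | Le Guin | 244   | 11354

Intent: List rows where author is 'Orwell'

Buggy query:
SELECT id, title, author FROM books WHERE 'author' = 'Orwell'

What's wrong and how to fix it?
Bug: 'author' in single quotes is a string literal, not the column; the comparison is literal-vs-literal and never true

Fix: Reference the column as author without single quotes

Corrected query:
SELECT id, title, author FROM books WHERE author = 'Orwell'

Result:
id | title               | author
---+---------------------+-------
1  | Burmese Days        | Orwell
3  | Homage to Catalonia | Orwell
5  | 1984                | Orwell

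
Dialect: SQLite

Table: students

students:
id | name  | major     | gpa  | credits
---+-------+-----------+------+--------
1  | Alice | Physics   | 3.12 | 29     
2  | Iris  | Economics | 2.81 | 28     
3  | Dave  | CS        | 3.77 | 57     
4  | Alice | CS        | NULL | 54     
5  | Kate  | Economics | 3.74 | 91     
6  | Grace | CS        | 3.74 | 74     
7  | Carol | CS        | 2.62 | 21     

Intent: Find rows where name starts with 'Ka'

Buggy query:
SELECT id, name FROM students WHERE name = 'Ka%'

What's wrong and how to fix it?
Bug: '=' compares the literal string including the % character; pattern matching needs LIKE

Fix: Use LIKE for wildcard pattern matching

Corrected query:
SELECT id, name FROM students WHERE name LIKE 'Ka%'

Result:
id | name
---+-----
5  | Kate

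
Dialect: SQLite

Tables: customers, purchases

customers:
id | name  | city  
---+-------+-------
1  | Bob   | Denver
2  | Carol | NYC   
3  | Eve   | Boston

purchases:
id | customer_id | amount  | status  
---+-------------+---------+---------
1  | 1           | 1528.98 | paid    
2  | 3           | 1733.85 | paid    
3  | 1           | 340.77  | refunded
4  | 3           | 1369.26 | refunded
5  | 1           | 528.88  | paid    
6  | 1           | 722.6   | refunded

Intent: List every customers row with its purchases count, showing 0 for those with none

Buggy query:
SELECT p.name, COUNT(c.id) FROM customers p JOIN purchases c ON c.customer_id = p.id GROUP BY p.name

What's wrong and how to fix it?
Bug: INNER JOIN drops customers rows that have no matching purchases rows

Fix: Switch to LEFT JOIN to retain unmatched parent rows

Corrected query:
SELECT p.name, COUNT(c.id) FROM customers p LEFT JOIN purchases c ON c.customer_id = p.id GROUP BY p.name

Result:
name  | COUNT(c.id)
------+------------
Bob   | 4          
Carol | 0          
Eve   | 2          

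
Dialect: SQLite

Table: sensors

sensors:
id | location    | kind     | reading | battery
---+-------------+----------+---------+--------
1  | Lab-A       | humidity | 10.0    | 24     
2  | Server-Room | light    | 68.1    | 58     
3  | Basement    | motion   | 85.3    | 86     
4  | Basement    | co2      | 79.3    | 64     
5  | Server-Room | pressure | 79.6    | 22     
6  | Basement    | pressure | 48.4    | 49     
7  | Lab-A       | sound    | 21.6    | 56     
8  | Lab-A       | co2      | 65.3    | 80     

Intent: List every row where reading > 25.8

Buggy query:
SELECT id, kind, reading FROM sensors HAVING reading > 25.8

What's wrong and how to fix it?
Bug: HAVING filters the output of aggregation, but this query has no GROUP BY and no aggregate functions, so SQLite rejects it (HAVING clause on a non-aggregate query); the condition here is per row

Fix: Use WHERE for row-level filtering

Corrected query:
SELECT id, kind, reading FROM sensors WHERE reading > 25.8

Result:
id | kind     | reading
---+----------+--------
2  | light    | 68.1   
3  | motion   | 85.3   
4  | co2      | 79.3   
5  | pressure | 79.6   
6  | pressure | 48.4   
8  | co2      | 65.3   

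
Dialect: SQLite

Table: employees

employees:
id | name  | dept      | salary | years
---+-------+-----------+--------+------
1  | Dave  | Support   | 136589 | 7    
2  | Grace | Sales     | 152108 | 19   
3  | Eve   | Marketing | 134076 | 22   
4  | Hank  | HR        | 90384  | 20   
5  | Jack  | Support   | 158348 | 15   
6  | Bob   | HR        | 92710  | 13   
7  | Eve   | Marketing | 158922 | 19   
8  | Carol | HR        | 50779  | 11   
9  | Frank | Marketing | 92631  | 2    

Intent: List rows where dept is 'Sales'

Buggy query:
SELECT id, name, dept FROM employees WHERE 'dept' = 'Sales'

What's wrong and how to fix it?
Bug: 'dept' in single quotes is a string literal, not the column; the comparison is literal-vs-literal and never true

Fix: Remove the quotes around the column name (or use double quotes for an identifier)

Corrected query:
SELECT id, name, dept FROM employees WHERE dept = 'Sales'

Result:
id | name  | dept 
---+-------+------
2  | Grace | Sales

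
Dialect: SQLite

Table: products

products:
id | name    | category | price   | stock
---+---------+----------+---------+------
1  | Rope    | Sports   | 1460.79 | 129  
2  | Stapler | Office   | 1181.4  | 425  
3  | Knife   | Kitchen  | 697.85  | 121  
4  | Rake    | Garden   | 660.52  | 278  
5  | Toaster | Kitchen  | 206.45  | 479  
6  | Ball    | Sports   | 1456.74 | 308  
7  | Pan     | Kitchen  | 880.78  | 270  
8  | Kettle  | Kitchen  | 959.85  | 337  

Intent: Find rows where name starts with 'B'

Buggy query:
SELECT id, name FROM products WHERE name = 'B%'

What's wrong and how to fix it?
Bug: '=' compares the literal string including the % character; pattern matching needs LIKE

Fix: Use LIKE for wildcard pattern matching

Corrected query:
SELECT id, name FROM products WHERE name LIKE 'B%'

Result:
id | name
---+-----
6  | Ball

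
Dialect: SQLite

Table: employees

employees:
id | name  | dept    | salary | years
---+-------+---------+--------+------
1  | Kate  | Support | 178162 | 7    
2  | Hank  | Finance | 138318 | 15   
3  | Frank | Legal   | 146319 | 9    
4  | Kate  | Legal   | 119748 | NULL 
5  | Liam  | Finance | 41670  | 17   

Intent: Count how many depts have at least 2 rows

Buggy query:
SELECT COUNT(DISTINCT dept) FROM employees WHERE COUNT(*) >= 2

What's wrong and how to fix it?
Bug: COUNT(*) cannot appear in WHERE; the per-group count doesn't exist yet

Fix: Use a subquery that GROUPs and filters with HAVING, then count its rows

Corrected query:
SELECT COUNT(*) FROM (SELECT dept FROM employees GROUP BY dept HAVING COUNT(*) >= 2)

Result:
COUNT(*)
--------
2       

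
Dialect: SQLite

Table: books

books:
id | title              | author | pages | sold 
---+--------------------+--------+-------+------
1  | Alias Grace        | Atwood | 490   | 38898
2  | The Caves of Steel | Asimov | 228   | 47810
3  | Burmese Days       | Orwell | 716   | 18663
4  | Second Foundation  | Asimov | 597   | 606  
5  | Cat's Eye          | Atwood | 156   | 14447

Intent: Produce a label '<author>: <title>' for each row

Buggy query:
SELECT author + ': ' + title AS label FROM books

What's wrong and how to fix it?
Bug: '+' is numeric addition; on text columns SQLite converts them to 0 instead of concatenating

Fix: Use the || operator for string concatenation

Corrected query:
SELECT author || ': ' || title AS label FROM books

Result:
label                     
--------------------------
Atwood: Alias Grace       
Asimov: The Caves of Steel
Orwell: Burmese Days      
Asimov: Second Foundation 
Atwood: Cat's Eye         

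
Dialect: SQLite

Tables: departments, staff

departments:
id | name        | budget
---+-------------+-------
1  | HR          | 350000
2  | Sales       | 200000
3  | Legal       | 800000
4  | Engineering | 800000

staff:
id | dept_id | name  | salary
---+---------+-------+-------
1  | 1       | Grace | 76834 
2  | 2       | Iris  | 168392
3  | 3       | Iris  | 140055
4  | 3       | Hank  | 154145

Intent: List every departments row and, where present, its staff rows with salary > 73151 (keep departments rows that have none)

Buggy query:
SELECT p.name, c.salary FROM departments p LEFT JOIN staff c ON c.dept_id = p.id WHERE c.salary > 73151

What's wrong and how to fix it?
Bug: A WHERE condition on the right-hand table after LEFT JOIN drops unmatched parents

Fix: Move the right-table condition into the ON clause so unmatched parents are kept

Corrected query:
SELECT p.name, c.salary FROM departments p LEFT JOIN staff c ON c.dept_id = p.id AND c.salary > 73151

Result:
name        | salary
------------+-------
HR          | 76834 
Sales       | 168392
Legal       | 140055
Legal       | 154145
Engineering | NULL  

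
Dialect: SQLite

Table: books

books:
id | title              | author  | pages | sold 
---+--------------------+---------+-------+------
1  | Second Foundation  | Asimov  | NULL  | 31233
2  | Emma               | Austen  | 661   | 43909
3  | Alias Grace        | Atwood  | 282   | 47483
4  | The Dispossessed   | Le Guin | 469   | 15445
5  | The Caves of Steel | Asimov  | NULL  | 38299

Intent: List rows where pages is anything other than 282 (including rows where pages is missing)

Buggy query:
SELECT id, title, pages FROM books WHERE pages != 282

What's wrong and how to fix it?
Bug: 'pages != 282' is unknown when pages is NULL, so NULL rows are silently excluded

Fix: Handle NULL separately with IS NULL alongside the inequality

Corrected query:
SELECT id, title, pages FROM books WHERE pages != 282 OR pages IS NULL

Result:
id | title              | pages
---+--------------------+------
1  | Second Foundation  | NULL 
2  | Emma               | 661  
4  | The Dispossessed   | 469  
5  | The Caves of Steel | NULL 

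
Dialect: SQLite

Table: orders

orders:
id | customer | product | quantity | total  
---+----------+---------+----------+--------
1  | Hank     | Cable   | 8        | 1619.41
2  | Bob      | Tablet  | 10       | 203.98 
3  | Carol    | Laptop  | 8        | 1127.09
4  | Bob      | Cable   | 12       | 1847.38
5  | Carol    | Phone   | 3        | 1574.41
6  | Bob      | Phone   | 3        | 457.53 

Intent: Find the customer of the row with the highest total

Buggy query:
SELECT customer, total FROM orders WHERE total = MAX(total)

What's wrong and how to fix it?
Bug: MAX(total) is an aggregate and cannot be used directly in WHERE

Fix: Use a subquery: WHERE total = (SELECT MAX(total) FROM orders)

Corrected query:
SELECT customer, total FROM orders WHERE total = (SELECT MAX(total) FROM orders)

Result:
customer | total  
---------+--------
Bob      | 1847.38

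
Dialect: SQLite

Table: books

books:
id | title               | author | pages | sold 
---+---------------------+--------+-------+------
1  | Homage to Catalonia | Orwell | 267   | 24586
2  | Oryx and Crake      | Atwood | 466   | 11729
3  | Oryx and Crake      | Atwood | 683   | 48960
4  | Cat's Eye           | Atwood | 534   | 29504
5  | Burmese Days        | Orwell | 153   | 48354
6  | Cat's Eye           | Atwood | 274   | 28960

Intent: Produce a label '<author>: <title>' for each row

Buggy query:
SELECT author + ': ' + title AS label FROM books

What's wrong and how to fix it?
Bug: SQLite uses || for string concatenation; + coerces text to numbers (yielding 0)

Fix: Use the || operator for string concatenation

Corrected query:
SELECT author || ': ' || title AS label FROM books

Result:
label                      
---------------------------
Orwell: Homage to Catalonia
Atwood: Oryx and Crake     
Atwood: Oryx and Crake     
Atwood: Cat's Eye          
Orwell: Burmese Days       
Atwood: Cat's Eye          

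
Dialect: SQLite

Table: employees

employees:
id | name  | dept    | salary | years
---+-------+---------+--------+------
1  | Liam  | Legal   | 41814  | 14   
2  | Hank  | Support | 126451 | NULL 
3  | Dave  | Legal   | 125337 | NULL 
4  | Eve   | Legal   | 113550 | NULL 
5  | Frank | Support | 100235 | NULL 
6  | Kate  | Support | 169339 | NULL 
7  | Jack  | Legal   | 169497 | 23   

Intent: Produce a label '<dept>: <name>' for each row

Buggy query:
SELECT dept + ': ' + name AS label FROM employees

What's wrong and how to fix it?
Bug: '+' is numeric addition; on text columns SQLite converts them to 0 instead of concatenating

Fix: Use the || operator for string concatenation

Corrected query:
SELECT dept || ': ' || name AS label FROM employees

Result:
label         
--------------
Legal: Liam   
Support: Hank 
Legal: Dave   
Legal: Eve    
Support: Frank
Support: Kate 
Legal: Jack   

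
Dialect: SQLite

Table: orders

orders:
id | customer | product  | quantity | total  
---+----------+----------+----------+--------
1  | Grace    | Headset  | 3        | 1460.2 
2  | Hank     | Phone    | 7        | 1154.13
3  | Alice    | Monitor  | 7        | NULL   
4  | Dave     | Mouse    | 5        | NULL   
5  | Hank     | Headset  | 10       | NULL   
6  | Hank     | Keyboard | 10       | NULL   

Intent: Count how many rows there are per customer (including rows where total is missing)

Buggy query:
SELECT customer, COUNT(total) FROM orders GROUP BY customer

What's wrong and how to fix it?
Bug: COUNT(column) counts non-NULL values only; rows with NULL total aren't counted

Fix: Replace COUNT(total) with COUNT(*)

Corrected query:
SELECT customer, COUNT(*) FROM orders GROUP BY customer

Result:
customer | COUNT(*)
---------+---------
Alice    | 1       
Dave     | 1       
Grace    | 1       
Hank     | 3       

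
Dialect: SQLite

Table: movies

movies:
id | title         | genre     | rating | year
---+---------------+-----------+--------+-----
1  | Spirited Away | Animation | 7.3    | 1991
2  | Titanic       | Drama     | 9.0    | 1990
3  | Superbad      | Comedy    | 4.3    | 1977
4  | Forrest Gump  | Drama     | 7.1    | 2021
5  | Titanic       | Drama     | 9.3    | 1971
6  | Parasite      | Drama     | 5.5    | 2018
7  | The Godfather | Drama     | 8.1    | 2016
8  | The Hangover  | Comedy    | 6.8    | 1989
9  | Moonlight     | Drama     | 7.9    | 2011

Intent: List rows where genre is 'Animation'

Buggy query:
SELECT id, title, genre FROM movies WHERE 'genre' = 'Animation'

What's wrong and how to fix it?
Bug: 'genre' in single quotes is a string literal, not the column; the comparison is literal-vs-literal and never true

Fix: Reference the column as genre without single quotes

Corrected query:
SELECT id, title, genre FROM movies WHERE genre = 'Animation'

Result:
id | title         | genre    
---+---------------+----------
1  | Spirited Away | Animation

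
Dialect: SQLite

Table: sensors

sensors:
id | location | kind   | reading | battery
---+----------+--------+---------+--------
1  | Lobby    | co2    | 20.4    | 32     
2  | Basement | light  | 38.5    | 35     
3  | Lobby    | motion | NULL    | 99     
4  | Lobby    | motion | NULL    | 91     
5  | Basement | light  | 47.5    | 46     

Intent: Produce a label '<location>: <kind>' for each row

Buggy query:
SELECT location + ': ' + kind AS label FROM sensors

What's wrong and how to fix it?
Bug: '+' is numeric addition; on text columns SQLite converts them to 0 instead of concatenating

Fix: Replace + with || to concatenate text

Corrected query:
SELECT location || ': ' || kind AS label FROM sensors

Result:
label          
---------------
Lobby: co2     
Basement: light
Lobby: motion  
Lobby: motion  
Basement: light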